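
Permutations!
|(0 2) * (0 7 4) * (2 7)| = 3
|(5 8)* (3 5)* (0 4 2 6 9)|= |(0 4 2 6 9)(3 5 8)|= 15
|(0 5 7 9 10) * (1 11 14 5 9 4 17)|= 21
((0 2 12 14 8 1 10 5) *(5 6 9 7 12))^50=(0 5 2)(1 6 7 14)(8 10 9 12)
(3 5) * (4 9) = [0, 1, 2, 5, 9, 3, 6, 7, 8, 4] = (3 5)(4 9)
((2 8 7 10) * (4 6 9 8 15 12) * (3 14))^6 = (2 8 4)(6 15 7)(9 12 10)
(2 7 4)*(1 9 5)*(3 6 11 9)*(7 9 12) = (1 3 6 11 12 7 4 2 9 5) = [0, 3, 9, 6, 2, 1, 11, 4, 8, 5, 10, 12, 7]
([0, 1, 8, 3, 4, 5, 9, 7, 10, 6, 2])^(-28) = [0, 1, 10, 3, 4, 5, 6, 7, 2, 9, 8]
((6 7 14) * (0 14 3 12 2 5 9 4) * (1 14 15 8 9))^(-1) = ((0 15 8 9 4)(1 14 6 7 3 12 2 5))^(-1) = (0 4 9 8 15)(1 5 2 12 3 7 6 14)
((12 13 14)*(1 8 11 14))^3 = ((1 8 11 14 12 13))^3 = (1 14)(8 12)(11 13)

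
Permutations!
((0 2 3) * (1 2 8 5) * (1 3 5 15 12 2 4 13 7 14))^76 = ((0 8 15 12 2 5 3)(1 4 13 7 14))^76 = (0 3 5 2 12 15 8)(1 4 13 7 14)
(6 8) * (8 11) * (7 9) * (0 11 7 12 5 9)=(0 11 8 6 7)(5 9 12)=[11, 1, 2, 3, 4, 9, 7, 0, 6, 12, 10, 8, 5]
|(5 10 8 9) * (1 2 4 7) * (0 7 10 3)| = 10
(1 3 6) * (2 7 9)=(1 3 6)(2 7 9)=[0, 3, 7, 6, 4, 5, 1, 9, 8, 2]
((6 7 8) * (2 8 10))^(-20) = (10)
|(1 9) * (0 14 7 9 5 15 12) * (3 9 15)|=20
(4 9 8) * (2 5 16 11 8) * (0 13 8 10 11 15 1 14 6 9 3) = (0 13 8 4 3)(1 14 6 9 2 5 16 15)(10 11) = [13, 14, 5, 0, 3, 16, 9, 7, 4, 2, 11, 10, 12, 8, 6, 1, 15]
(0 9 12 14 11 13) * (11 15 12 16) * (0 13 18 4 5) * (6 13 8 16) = [9, 1, 2, 3, 5, 0, 13, 7, 16, 6, 10, 18, 14, 8, 15, 12, 11, 17, 4] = (0 9 6 13 8 16 11 18 4 5)(12 14 15)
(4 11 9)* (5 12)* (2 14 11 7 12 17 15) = (2 14 11 9 4 7 12 5 17 15) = [0, 1, 14, 3, 7, 17, 6, 12, 8, 4, 10, 9, 5, 13, 11, 2, 16, 15]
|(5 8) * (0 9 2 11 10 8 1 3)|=|(0 9 2 11 10 8 5 1 3)|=9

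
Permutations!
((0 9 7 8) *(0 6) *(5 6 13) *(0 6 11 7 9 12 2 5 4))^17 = (0 4 13 8 7 11 5 2 12)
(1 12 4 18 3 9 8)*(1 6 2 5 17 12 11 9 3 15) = [0, 11, 5, 3, 18, 17, 2, 7, 6, 8, 10, 9, 4, 13, 14, 1, 16, 12, 15] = (1 11 9 8 6 2 5 17 12 4 18 15)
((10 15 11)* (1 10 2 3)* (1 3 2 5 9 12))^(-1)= ((1 10 15 11 5 9 12))^(-1)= (1 12 9 5 11 15 10)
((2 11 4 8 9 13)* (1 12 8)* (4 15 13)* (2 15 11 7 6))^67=((1 12 8 9 4)(2 7 6)(13 15))^67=(1 8 4 12 9)(2 7 6)(13 15)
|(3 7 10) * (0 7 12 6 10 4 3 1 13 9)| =|(0 7 4 3 12 6 10 1 13 9)| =10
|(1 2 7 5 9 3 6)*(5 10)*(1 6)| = |(1 2 7 10 5 9 3)| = 7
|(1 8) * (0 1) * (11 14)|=|(0 1 8)(11 14)|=6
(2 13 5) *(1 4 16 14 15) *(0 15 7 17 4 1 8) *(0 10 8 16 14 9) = (0 15 16 9)(2 13 5)(4 14 7 17)(8 10) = [15, 1, 13, 3, 14, 2, 6, 17, 10, 0, 8, 11, 12, 5, 7, 16, 9, 4]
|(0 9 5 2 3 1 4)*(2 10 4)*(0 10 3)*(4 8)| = 6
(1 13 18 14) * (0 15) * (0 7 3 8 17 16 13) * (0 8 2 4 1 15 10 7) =(0 10 7 3 2 4 1 8 17 16 13 18 14 15) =[10, 8, 4, 2, 1, 5, 6, 3, 17, 9, 7, 11, 12, 18, 15, 0, 13, 16, 14]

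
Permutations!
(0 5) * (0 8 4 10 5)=[0, 1, 2, 3, 10, 8, 6, 7, 4, 9, 5]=(4 10 5 8)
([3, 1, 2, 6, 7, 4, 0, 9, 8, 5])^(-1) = (0 6 3)(4 5 9 7)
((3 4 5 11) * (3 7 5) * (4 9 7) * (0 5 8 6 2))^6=((0 5 11 4 3 9 7 8 6 2))^6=(0 7 11 6 3)(2 9 5 8 4)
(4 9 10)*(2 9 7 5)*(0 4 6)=(0 4 7 5 2 9 10 6)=[4, 1, 9, 3, 7, 2, 0, 5, 8, 10, 6]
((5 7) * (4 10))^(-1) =(4 10)(5 7)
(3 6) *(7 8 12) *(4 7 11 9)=(3 6)(4 7 8 12 11 9)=[0, 1, 2, 6, 7, 5, 3, 8, 12, 4, 10, 9, 11]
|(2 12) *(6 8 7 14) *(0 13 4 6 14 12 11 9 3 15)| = 12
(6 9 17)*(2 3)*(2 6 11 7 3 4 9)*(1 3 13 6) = (1 3)(2 4 9 17 11 7 13 6) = [0, 3, 4, 1, 9, 5, 2, 13, 8, 17, 10, 7, 12, 6, 14, 15, 16, 11]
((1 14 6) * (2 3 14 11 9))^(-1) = ((1 11 9 2 3 14 6))^(-1) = (1 6 14 3 2 9 11)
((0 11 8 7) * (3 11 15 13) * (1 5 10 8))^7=((0 15 13 3 11 1 5 10 8 7))^7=(0 10 11 15 8 1 13 7 5 3)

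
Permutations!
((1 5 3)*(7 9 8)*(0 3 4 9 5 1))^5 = ((0 3)(4 9 8 7 5))^5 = (9)(0 3)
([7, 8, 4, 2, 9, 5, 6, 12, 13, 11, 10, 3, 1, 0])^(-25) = [13, 12, 2, 3, 4, 5, 6, 0, 1, 9, 10, 11, 7, 8]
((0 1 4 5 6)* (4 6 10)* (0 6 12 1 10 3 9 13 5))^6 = (3 13)(5 9)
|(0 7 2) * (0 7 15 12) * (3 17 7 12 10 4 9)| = |(0 15 10 4 9 3 17 7 2 12)| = 10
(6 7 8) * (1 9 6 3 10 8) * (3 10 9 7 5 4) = (1 7)(3 9 6 5 4)(8 10) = [0, 7, 2, 9, 3, 4, 5, 1, 10, 6, 8]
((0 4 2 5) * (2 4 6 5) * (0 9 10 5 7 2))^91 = (0 2 7 6)(5 9 10)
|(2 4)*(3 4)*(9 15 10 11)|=|(2 3 4)(9 15 10 11)|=12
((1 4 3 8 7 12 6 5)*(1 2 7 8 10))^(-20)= ((1 4 3 10)(2 7 12 6 5))^(-20)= (12)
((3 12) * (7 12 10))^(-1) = (3 12 7 10)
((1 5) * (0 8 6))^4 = (0 8 6)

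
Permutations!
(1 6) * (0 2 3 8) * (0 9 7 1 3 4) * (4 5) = (0 2 5 4)(1 6 3 8 9 7) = [2, 6, 5, 8, 0, 4, 3, 1, 9, 7]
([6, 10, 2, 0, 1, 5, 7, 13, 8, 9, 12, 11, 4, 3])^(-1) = [3, 4, 2, 13, 12, 5, 0, 6, 8, 9, 1, 11, 10, 7]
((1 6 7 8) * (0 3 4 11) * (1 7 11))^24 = ((0 3 4 1 6 11)(7 8))^24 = (11)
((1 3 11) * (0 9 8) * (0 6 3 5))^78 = (0 1 3 8)(5 11 6 9)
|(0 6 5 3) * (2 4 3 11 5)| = 10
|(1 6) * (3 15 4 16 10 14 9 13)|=8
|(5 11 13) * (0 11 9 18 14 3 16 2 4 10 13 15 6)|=20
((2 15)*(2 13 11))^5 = ((2 15 13 11))^5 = (2 15 13 11)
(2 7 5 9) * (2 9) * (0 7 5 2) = [7, 1, 5, 3, 4, 0, 6, 2, 8, 9] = (9)(0 7 2 5)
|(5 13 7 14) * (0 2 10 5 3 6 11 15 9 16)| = 13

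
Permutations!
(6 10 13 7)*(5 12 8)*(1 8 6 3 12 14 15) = (1 8 5 14 15)(3 12 6 10 13 7) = [0, 8, 2, 12, 4, 14, 10, 3, 5, 9, 13, 11, 6, 7, 15, 1]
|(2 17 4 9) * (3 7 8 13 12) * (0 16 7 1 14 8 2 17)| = |(0 16 7 2)(1 14 8 13 12 3)(4 9 17)| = 12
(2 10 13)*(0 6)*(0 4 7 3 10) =(0 6 4 7 3 10 13 2) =[6, 1, 0, 10, 7, 5, 4, 3, 8, 9, 13, 11, 12, 2]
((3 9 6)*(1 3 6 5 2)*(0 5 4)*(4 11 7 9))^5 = ((0 5 2 1 3 4)(7 9 11))^5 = (0 4 3 1 2 5)(7 11 9)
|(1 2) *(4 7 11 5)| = 4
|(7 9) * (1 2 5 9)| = |(1 2 5 9 7)| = 5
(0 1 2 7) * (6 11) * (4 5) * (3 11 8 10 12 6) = (0 1 2 7)(3 11)(4 5)(6 8 10 12) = [1, 2, 7, 11, 5, 4, 8, 0, 10, 9, 12, 3, 6]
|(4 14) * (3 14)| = |(3 14 4)| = 3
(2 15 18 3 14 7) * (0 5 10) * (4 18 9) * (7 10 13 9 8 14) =(0 5 13 9 4 18 3 7 2 15 8 14 10) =[5, 1, 15, 7, 18, 13, 6, 2, 14, 4, 0, 11, 12, 9, 10, 8, 16, 17, 3]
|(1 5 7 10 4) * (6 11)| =|(1 5 7 10 4)(6 11)| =10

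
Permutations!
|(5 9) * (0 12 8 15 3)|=|(0 12 8 15 3)(5 9)|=10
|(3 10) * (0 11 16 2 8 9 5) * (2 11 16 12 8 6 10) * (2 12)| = |(0 16 11 2 6 10 3 12 8 9 5)| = 11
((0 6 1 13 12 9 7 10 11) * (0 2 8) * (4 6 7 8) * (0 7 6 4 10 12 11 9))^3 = (0 13 10 7 6 11 9 12 1 2 8) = ((0 6 1 13 11 2 10 9 8 7 12))^3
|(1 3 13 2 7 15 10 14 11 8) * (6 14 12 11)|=|(1 3 13 2 7 15 10 12 11 8)(6 14)|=10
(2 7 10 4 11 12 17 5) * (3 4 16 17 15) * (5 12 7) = [0, 1, 5, 4, 11, 2, 6, 10, 8, 9, 16, 7, 15, 13, 14, 3, 17, 12] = (2 5)(3 4 11 7 10 16 17 12 15)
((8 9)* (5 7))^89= ((5 7)(8 9))^89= (5 7)(8 9)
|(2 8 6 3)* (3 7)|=|(2 8 6 7 3)|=5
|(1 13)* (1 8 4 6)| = 5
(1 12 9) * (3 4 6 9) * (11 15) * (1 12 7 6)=(1 7 6 9 12 3 4)(11 15)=[0, 7, 2, 4, 1, 5, 9, 6, 8, 12, 10, 15, 3, 13, 14, 11]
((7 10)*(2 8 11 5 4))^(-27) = ((2 8 11 5 4)(7 10))^(-27) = (2 5 8 4 11)(7 10)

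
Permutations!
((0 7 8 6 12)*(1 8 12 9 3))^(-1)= (0 12 7)(1 3 9 6 8)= ((0 7 12)(1 8 6 9 3))^(-1)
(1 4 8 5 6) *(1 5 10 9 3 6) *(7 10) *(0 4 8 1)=(0 4 1 8 7 10 9 3 6 5)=[4, 8, 2, 6, 1, 0, 5, 10, 7, 3, 9]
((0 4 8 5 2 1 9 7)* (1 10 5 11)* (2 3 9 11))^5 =((0 4 8 2 10 5 3 9 7)(1 11))^5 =(0 5 4 3 8 9 2 7 10)(1 11)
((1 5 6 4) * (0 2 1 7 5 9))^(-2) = (0 1)(2 9)(4 5)(6 7)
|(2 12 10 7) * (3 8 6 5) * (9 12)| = 20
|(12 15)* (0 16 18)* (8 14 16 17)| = |(0 17 8 14 16 18)(12 15)| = 6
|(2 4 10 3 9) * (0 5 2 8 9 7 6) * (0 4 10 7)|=30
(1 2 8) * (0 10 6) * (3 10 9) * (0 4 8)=(0 9 3 10 6 4 8 1 2)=[9, 2, 0, 10, 8, 5, 4, 7, 1, 3, 6]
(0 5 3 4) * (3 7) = (0 5 7 3 4) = [5, 1, 2, 4, 0, 7, 6, 3]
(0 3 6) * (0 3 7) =(0 7)(3 6) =[7, 1, 2, 6, 4, 5, 3, 0]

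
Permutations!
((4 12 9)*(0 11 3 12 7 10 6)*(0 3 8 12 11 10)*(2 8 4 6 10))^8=((0 2 8 12 9 6 3 11 4 7))^8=(0 4 3 9 8)(2 7 11 6 12)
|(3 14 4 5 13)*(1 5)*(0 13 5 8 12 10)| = 9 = |(0 13 3 14 4 1 8 12 10)|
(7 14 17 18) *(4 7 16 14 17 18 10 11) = (4 7 17 10 11)(14 18 16) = [0, 1, 2, 3, 7, 5, 6, 17, 8, 9, 11, 4, 12, 13, 18, 15, 14, 10, 16]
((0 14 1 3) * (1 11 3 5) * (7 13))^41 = ((0 14 11 3)(1 5)(7 13))^41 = (0 14 11 3)(1 5)(7 13)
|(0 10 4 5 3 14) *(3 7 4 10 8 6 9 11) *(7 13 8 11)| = 28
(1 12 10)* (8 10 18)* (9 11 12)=(1 9 11 12 18 8 10)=[0, 9, 2, 3, 4, 5, 6, 7, 10, 11, 1, 12, 18, 13, 14, 15, 16, 17, 8]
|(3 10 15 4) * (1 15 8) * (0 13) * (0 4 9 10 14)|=|(0 13 4 3 14)(1 15 9 10 8)|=5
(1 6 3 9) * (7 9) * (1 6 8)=(1 8)(3 7 9 6)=[0, 8, 2, 7, 4, 5, 3, 9, 1, 6]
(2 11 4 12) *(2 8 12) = (2 11 4)(8 12) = [0, 1, 11, 3, 2, 5, 6, 7, 12, 9, 10, 4, 8]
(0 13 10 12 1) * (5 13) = (0 5 13 10 12 1) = [5, 0, 2, 3, 4, 13, 6, 7, 8, 9, 12, 11, 1, 10]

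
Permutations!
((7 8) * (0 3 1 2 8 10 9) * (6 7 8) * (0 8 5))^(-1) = (0 5 8 9 10 7 6 2 1 3)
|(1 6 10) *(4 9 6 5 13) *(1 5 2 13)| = |(1 2 13 4 9 6 10 5)| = 8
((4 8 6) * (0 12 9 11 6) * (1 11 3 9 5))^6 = (0 4 11 5)(1 12 8 6)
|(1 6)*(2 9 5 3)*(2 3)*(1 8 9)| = 6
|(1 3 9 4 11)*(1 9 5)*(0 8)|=6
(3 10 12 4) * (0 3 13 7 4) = (0 3 10 12)(4 13 7) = [3, 1, 2, 10, 13, 5, 6, 4, 8, 9, 12, 11, 0, 7]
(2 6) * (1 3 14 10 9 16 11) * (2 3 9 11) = (1 9 16 2 6 3 14 10 11) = [0, 9, 6, 14, 4, 5, 3, 7, 8, 16, 11, 1, 12, 13, 10, 15, 2]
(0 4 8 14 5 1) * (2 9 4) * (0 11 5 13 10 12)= [2, 11, 9, 3, 8, 1, 6, 7, 14, 4, 12, 5, 0, 10, 13]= (0 2 9 4 8 14 13 10 12)(1 11 5)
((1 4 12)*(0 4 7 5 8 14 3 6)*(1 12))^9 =(14)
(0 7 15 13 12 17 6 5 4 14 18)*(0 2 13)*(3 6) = (0 7 15)(2 13 12 17 3 6 5 4 14 18) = [7, 1, 13, 6, 14, 4, 5, 15, 8, 9, 10, 11, 17, 12, 18, 0, 16, 3, 2]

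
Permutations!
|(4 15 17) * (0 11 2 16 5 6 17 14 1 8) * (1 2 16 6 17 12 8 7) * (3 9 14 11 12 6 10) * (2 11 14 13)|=|(0 12 8)(1 7)(2 10 3 9 13)(4 15 14 11 16 5 17)|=210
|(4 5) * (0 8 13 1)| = 4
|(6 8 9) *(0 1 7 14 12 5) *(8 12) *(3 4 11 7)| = 12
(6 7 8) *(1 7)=[0, 7, 2, 3, 4, 5, 1, 8, 6]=(1 7 8 6)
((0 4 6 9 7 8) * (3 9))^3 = ((0 4 6 3 9 7 8))^3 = (0 3 8 6 7 4 9)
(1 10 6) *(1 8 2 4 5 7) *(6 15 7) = [0, 10, 4, 3, 5, 6, 8, 1, 2, 9, 15, 11, 12, 13, 14, 7] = (1 10 15 7)(2 4 5 6 8)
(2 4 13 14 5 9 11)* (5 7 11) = (2 4 13 14 7 11)(5 9) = [0, 1, 4, 3, 13, 9, 6, 11, 8, 5, 10, 2, 12, 14, 7]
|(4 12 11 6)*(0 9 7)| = |(0 9 7)(4 12 11 6)| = 12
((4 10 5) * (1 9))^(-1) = (1 9)(4 5 10)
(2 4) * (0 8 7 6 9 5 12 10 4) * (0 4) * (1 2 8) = (0 1 2 4 8 7 6 9 5 12 10) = [1, 2, 4, 3, 8, 12, 9, 6, 7, 5, 0, 11, 10]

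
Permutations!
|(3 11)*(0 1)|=|(0 1)(3 11)|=2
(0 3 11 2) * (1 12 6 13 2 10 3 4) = [4, 12, 0, 11, 1, 5, 13, 7, 8, 9, 3, 10, 6, 2] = (0 4 1 12 6 13 2)(3 11 10)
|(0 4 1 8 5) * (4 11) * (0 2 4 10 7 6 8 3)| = 11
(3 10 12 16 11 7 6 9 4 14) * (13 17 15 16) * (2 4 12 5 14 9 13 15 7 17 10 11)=[0, 1, 4, 11, 9, 14, 13, 6, 8, 12, 5, 17, 15, 10, 3, 16, 2, 7]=(2 4 9 12 15 16)(3 11 17 7 6 13 10 5 14)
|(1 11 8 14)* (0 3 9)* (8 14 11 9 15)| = 8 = |(0 3 15 8 11 14 1 9)|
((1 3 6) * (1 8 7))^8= (1 8 3 7 6)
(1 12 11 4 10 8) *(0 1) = (0 1 12 11 4 10 8) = [1, 12, 2, 3, 10, 5, 6, 7, 0, 9, 8, 4, 11]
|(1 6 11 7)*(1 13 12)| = |(1 6 11 7 13 12)| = 6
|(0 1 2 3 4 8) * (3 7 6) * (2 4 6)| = 4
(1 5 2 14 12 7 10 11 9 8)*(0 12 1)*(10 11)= (0 12 7 11 9 8)(1 5 2 14)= [12, 5, 14, 3, 4, 2, 6, 11, 0, 8, 10, 9, 7, 13, 1]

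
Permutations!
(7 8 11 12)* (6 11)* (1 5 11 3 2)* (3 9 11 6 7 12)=[0, 5, 1, 2, 4, 6, 9, 8, 7, 11, 10, 3, 12]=(12)(1 5 6 9 11 3 2)(7 8)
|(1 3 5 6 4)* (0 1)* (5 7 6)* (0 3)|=4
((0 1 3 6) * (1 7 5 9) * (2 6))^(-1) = (0 6 2 3 1 9 5 7)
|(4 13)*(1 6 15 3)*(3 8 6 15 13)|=|(1 15 8 6 13 4 3)|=7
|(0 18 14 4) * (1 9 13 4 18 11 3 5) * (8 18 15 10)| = 40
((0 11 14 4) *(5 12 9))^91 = ((0 11 14 4)(5 12 9))^91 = (0 4 14 11)(5 12 9)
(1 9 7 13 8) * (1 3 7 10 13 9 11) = (1 11)(3 7 9 10 13 8) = [0, 11, 2, 7, 4, 5, 6, 9, 3, 10, 13, 1, 12, 8]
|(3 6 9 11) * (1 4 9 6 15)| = 6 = |(1 4 9 11 3 15)|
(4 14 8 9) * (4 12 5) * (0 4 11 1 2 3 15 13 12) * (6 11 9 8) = (0 4 14 6 11 1 2 3 15 13 12 5 9) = [4, 2, 3, 15, 14, 9, 11, 7, 8, 0, 10, 1, 5, 12, 6, 13]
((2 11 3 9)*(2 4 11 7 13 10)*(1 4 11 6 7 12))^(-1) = ((1 4 6 7 13 10 2 12)(3 9 11))^(-1) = (1 12 2 10 13 7 6 4)(3 11 9)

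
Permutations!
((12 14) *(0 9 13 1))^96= (14)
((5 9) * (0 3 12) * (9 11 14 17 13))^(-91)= (0 12 3)(5 9 13 17 14 11)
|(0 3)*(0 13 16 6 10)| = 6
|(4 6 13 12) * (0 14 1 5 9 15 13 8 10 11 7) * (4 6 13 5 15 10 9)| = |(0 14 1 15 5 4 13 12 6 8 9 10 11 7)| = 14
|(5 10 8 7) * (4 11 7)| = |(4 11 7 5 10 8)| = 6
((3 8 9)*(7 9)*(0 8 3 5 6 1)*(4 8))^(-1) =(0 1 6 5 9 7 8 4)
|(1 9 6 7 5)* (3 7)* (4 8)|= 6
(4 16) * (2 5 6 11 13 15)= (2 5 6 11 13 15)(4 16)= [0, 1, 5, 3, 16, 6, 11, 7, 8, 9, 10, 13, 12, 15, 14, 2, 4]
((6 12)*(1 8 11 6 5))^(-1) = ((1 8 11 6 12 5))^(-1) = (1 5 12 6 11 8)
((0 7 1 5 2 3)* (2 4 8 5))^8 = ((0 7 1 2 3)(4 8 5))^8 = (0 2 7 3 1)(4 5 8)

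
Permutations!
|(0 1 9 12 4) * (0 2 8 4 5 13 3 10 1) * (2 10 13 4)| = |(1 9 12 5 4 10)(2 8)(3 13)| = 6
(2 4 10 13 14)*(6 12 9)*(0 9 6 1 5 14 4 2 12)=(0 9 1 5 14 12 6)(4 10 13)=[9, 5, 2, 3, 10, 14, 0, 7, 8, 1, 13, 11, 6, 4, 12]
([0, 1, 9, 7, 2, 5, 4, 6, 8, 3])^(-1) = (2 4 6 7 3 9)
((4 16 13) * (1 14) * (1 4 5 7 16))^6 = ((1 14 4)(5 7 16 13))^6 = (5 16)(7 13)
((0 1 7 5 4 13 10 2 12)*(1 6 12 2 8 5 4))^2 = ((0 6 12)(1 7 4 13 10 8 5))^2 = (0 12 6)(1 4 10 5 7 13 8)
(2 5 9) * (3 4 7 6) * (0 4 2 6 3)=(0 4 7 3 2 5 9 6)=[4, 1, 5, 2, 7, 9, 0, 3, 8, 6]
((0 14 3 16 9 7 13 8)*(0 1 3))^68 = ((0 14)(1 3 16 9 7 13 8))^68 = (1 13 9 3 8 7 16)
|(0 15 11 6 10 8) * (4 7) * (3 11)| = 14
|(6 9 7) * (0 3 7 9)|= 4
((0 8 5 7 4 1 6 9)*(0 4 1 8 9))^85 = ((0 9 4 8 5 7 1 6))^85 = (0 7 4 6 5 9 1 8)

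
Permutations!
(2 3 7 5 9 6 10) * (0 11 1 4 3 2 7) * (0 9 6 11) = (1 4 3 9 11)(5 6 10 7) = [0, 4, 2, 9, 3, 6, 10, 5, 8, 11, 7, 1]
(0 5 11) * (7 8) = (0 5 11)(7 8) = [5, 1, 2, 3, 4, 11, 6, 8, 7, 9, 10, 0]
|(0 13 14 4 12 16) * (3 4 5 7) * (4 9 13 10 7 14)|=18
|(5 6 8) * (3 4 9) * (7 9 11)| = 15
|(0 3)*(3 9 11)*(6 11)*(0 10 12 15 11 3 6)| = 6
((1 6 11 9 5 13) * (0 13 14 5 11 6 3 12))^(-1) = (0 12 3 1 13)(5 14)(9 11)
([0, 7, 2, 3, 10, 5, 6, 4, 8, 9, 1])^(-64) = (10)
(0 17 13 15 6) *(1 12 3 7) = (0 17 13 15 6)(1 12 3 7) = [17, 12, 2, 7, 4, 5, 0, 1, 8, 9, 10, 11, 3, 15, 14, 6, 16, 13]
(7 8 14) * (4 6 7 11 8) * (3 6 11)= (3 6 7 4 11 8 14)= [0, 1, 2, 6, 11, 5, 7, 4, 14, 9, 10, 8, 12, 13, 3]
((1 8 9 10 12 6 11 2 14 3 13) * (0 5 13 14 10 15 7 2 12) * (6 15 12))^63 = (0 7 9 13 10 15 8 5 2 12 1)(3 14)(6 11)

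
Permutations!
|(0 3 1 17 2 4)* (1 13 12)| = 8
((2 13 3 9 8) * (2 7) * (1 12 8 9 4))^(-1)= (1 4 3 13 2 7 8 12)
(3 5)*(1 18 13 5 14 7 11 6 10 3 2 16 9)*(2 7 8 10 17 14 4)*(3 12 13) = [0, 18, 16, 4, 2, 7, 17, 11, 10, 1, 12, 6, 13, 5, 8, 15, 9, 14, 3] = (1 18 3 4 2 16 9)(5 7 11 6 17 14 8 10 12 13)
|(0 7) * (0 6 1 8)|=|(0 7 6 1 8)|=5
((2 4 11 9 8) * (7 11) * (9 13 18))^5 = ((2 4 7 11 13 18 9 8))^5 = (2 18 7 8 13 4 9 11)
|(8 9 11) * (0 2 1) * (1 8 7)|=7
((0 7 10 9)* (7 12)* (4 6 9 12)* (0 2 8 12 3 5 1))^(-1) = ((0 4 6 9 2 8 12 7 10 3 5 1))^(-1) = (0 1 5 3 10 7 12 8 2 9 6 4)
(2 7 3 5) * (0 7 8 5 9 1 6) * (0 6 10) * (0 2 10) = (0 7 3 9 1)(2 8 5 10) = [7, 0, 8, 9, 4, 10, 6, 3, 5, 1, 2]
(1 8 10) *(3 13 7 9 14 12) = (1 8 10)(3 13 7 9 14 12) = [0, 8, 2, 13, 4, 5, 6, 9, 10, 14, 1, 11, 3, 7, 12]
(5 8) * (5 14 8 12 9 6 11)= [0, 1, 2, 3, 4, 12, 11, 7, 14, 6, 10, 5, 9, 13, 8]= (5 12 9 6 11)(8 14)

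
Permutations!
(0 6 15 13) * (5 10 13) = (0 6 15 5 10 13) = [6, 1, 2, 3, 4, 10, 15, 7, 8, 9, 13, 11, 12, 0, 14, 5]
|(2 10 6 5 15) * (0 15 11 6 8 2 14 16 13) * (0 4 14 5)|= |(0 15 5 11 6)(2 10 8)(4 14 16 13)|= 60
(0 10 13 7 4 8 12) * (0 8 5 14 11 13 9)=[10, 1, 2, 3, 5, 14, 6, 4, 12, 0, 9, 13, 8, 7, 11]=(0 10 9)(4 5 14 11 13 7)(8 12)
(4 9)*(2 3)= (2 3)(4 9)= [0, 1, 3, 2, 9, 5, 6, 7, 8, 4]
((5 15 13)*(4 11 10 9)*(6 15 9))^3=((4 11 10 6 15 13 5 9))^3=(4 6 5 11 15 9 10 13)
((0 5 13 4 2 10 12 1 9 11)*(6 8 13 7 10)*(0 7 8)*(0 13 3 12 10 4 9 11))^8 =(0 4 3 13 11 5 2 12 9 7 8 6 1)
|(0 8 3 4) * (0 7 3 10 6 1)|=|(0 8 10 6 1)(3 4 7)|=15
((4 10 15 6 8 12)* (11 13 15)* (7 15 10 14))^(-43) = ((4 14 7 15 6 8 12)(10 11 13))^(-43) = (4 12 8 6 15 7 14)(10 13 11)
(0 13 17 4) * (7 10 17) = (0 13 7 10 17 4) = [13, 1, 2, 3, 0, 5, 6, 10, 8, 9, 17, 11, 12, 7, 14, 15, 16, 4]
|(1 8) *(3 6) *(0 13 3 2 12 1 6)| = 15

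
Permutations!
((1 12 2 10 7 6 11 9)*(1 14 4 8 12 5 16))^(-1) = (1 16 5)(2 12 8 4 14 9 11 6 7 10)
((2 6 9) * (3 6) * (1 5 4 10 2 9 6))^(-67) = ((1 5 4 10 2 3))^(-67) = (1 3 2 10 4 5)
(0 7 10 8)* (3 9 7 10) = [10, 1, 2, 9, 4, 5, 6, 3, 0, 7, 8] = (0 10 8)(3 9 7)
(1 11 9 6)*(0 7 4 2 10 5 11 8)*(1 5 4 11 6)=(0 7 11 9 1 8)(2 10 4)(5 6)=[7, 8, 10, 3, 2, 6, 5, 11, 0, 1, 4, 9]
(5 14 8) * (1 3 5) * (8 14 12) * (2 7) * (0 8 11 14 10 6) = [8, 3, 7, 5, 4, 12, 0, 2, 1, 9, 6, 14, 11, 13, 10] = (0 8 1 3 5 12 11 14 10 6)(2 7)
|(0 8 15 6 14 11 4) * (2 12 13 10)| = |(0 8 15 6 14 11 4)(2 12 13 10)| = 28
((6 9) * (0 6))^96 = ((0 6 9))^96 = (9)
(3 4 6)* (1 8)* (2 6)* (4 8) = (1 4 2 6 3 8) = [0, 4, 6, 8, 2, 5, 3, 7, 1]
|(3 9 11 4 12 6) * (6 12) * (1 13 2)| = |(1 13 2)(3 9 11 4 6)| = 15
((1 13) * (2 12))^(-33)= ((1 13)(2 12))^(-33)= (1 13)(2 12)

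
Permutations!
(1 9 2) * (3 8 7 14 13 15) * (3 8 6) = (1 9 2)(3 6)(7 14 13 15 8) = [0, 9, 1, 6, 4, 5, 3, 14, 7, 2, 10, 11, 12, 15, 13, 8]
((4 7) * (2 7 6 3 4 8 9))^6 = (2 8)(7 9)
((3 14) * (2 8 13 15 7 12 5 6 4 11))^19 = (2 11 4 6 5 12 7 15 13 8)(3 14)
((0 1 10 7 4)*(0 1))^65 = (1 10 7 4)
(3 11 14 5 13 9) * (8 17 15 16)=(3 11 14 5 13 9)(8 17 15 16)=[0, 1, 2, 11, 4, 13, 6, 7, 17, 3, 10, 14, 12, 9, 5, 16, 8, 15]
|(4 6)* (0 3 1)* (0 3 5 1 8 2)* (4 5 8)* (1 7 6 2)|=|(0 8 1 3 4 2)(5 7 6)|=6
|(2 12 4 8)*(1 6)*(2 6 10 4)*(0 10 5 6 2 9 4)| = |(0 10)(1 5 6)(2 12 9 4 8)| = 30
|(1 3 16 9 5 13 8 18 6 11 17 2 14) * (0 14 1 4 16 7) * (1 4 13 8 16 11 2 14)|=|(0 1 3 7)(2 4 11 17 14 13 16 9 5 8 18 6)|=12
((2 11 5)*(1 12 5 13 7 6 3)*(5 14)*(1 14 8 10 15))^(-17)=(1 10 12 15 8)(2 5 14 3 6 7 13 11)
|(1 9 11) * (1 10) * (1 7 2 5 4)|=8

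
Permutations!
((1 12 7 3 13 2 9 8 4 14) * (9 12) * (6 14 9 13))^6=(1 6 7 2)(3 12 13 14)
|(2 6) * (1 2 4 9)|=|(1 2 6 4 9)|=5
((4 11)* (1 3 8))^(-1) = (1 8 3)(4 11)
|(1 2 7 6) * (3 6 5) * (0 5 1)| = 12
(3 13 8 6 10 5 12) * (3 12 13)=[0, 1, 2, 3, 4, 13, 10, 7, 6, 9, 5, 11, 12, 8]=(5 13 8 6 10)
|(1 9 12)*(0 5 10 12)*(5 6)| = 7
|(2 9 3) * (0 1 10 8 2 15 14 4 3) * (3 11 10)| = |(0 1 3 15 14 4 11 10 8 2 9)| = 11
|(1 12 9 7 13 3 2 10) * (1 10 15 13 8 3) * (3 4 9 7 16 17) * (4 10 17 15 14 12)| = 24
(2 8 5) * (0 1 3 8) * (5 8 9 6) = (0 1 3 9 6 5 2) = [1, 3, 0, 9, 4, 2, 5, 7, 8, 6]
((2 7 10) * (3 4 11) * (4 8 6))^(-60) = (11)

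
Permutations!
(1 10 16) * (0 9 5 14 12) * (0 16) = (0 9 5 14 12 16 1 10) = [9, 10, 2, 3, 4, 14, 6, 7, 8, 5, 0, 11, 16, 13, 12, 15, 1]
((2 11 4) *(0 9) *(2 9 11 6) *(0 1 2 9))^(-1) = (0 4 11)(1 9 6 2) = ((0 11 4)(1 2 6 9))^(-1)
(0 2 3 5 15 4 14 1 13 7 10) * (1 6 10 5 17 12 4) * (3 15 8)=[2, 13, 15, 17, 14, 8, 10, 5, 3, 9, 0, 11, 4, 7, 6, 1, 16, 12]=(0 2 15 1 13 7 5 8 3 17 12 4 14 6 10)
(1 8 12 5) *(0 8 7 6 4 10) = (0 8 12 5 1 7 6 4 10) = [8, 7, 2, 3, 10, 1, 4, 6, 12, 9, 0, 11, 5]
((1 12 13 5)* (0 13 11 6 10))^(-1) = (0 10 6 11 12 1 5 13)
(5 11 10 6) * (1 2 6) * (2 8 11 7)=(1 8 11 10)(2 6 5 7)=[0, 8, 6, 3, 4, 7, 5, 2, 11, 9, 1, 10]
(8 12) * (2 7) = (2 7)(8 12) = [0, 1, 7, 3, 4, 5, 6, 2, 12, 9, 10, 11, 8]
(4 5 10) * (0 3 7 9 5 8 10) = (0 3 7 9 5)(4 8 10) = [3, 1, 2, 7, 8, 0, 6, 9, 10, 5, 4]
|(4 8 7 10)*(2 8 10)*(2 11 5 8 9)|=|(2 9)(4 10)(5 8 7 11)|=4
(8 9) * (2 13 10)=(2 13 10)(8 9)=[0, 1, 13, 3, 4, 5, 6, 7, 9, 8, 2, 11, 12, 10]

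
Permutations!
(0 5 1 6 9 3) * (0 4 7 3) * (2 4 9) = (0 5 1 6 2 4 7 3 9) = [5, 6, 4, 9, 7, 1, 2, 3, 8, 0]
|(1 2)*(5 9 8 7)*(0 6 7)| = 6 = |(0 6 7 5 9 8)(1 2)|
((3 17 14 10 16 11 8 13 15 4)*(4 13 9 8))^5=((3 17 14 10 16 11 4)(8 9)(13 15))^5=(3 11 10 17 4 16 14)(8 9)(13 15)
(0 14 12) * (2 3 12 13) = (0 14 13 2 3 12) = [14, 1, 3, 12, 4, 5, 6, 7, 8, 9, 10, 11, 0, 2, 13]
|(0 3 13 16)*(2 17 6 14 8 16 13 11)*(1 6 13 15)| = |(0 3 11 2 17 13 15 1 6 14 8 16)| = 12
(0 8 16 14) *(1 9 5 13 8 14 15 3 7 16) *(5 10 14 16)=(0 16 15 3 7 5 13 8 1 9 10 14)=[16, 9, 2, 7, 4, 13, 6, 5, 1, 10, 14, 11, 12, 8, 0, 3, 15]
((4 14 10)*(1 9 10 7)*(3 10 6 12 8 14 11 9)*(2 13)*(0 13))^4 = (0 13 2)(1 11 8 3 9 14 10 6 7 4 12)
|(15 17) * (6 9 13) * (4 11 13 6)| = |(4 11 13)(6 9)(15 17)| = 6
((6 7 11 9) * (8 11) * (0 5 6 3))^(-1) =(0 3 9 11 8 7 6 5) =((0 5 6 7 8 11 9 3))^(-1)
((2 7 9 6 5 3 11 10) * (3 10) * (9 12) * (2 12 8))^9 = (3 11)(5 6 9 12 10)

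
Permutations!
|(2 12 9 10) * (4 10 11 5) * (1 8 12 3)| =|(1 8 12 9 11 5 4 10 2 3)| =10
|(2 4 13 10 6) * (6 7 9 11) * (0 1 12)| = 24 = |(0 1 12)(2 4 13 10 7 9 11 6)|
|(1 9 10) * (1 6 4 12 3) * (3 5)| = 8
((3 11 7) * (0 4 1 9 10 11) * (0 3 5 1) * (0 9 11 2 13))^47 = (0 13 2 10 9 4)(1 5 7 11)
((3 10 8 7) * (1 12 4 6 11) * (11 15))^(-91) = (1 11 15 6 4 12)(3 10 8 7)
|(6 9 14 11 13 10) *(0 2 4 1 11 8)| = |(0 2 4 1 11 13 10 6 9 14 8)| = 11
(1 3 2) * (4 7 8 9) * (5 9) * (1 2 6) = (1 3 6)(4 7 8 5 9) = [0, 3, 2, 6, 7, 9, 1, 8, 5, 4]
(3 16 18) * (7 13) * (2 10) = (2 10)(3 16 18)(7 13) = [0, 1, 10, 16, 4, 5, 6, 13, 8, 9, 2, 11, 12, 7, 14, 15, 18, 17, 3]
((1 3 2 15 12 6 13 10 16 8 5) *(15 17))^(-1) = (1 5 8 16 10 13 6 12 15 17 2 3) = ((1 3 2 17 15 12 6 13 10 16 8 5))^(-1)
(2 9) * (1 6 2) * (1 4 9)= (1 6 2)(4 9)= [0, 6, 1, 3, 9, 5, 2, 7, 8, 4]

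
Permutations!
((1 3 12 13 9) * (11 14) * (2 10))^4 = ((1 3 12 13 9)(2 10)(11 14))^4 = (14)(1 9 13 12 3)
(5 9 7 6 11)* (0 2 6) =(0 2 6 11 5 9 7) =[2, 1, 6, 3, 4, 9, 11, 0, 8, 7, 10, 5]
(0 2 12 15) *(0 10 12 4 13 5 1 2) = [0, 2, 4, 3, 13, 1, 6, 7, 8, 9, 12, 11, 15, 5, 14, 10] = (1 2 4 13 5)(10 12 15)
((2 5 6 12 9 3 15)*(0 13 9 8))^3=(0 3 5 8 9 2 12 13 15 6)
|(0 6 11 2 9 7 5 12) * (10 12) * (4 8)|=18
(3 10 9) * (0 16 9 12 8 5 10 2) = (0 16 9 3 2)(5 10 12 8) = [16, 1, 0, 2, 4, 10, 6, 7, 5, 3, 12, 11, 8, 13, 14, 15, 9]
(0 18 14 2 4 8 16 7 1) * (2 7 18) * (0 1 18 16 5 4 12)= (0 2 12)(4 8 5)(7 18 14)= [2, 1, 12, 3, 8, 4, 6, 18, 5, 9, 10, 11, 0, 13, 7, 15, 16, 17, 14]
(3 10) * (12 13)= (3 10)(12 13)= [0, 1, 2, 10, 4, 5, 6, 7, 8, 9, 3, 11, 13, 12]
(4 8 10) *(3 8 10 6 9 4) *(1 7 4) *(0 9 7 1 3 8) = [9, 1, 2, 0, 10, 5, 7, 4, 6, 3, 8] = (0 9 3)(4 10 8 6 7)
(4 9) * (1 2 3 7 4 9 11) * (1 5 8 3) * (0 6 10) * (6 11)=(0 11 5 8 3 7 4 6 10)(1 2)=[11, 2, 1, 7, 6, 8, 10, 4, 3, 9, 0, 5]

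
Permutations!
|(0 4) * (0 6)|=3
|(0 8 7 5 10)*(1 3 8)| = 7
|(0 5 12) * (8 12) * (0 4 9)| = 6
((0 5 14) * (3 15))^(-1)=(0 14 5)(3 15)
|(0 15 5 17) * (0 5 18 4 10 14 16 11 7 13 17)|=|(0 15 18 4 10 14 16 11 7 13 17 5)|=12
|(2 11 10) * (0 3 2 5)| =|(0 3 2 11 10 5)| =6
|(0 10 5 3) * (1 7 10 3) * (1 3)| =|(0 1 7 10 5 3)| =6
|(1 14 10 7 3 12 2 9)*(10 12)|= |(1 14 12 2 9)(3 10 7)|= 15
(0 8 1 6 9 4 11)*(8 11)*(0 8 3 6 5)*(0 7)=(0 11 8 1 5 7)(3 6 9 4)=[11, 5, 2, 6, 3, 7, 9, 0, 1, 4, 10, 8]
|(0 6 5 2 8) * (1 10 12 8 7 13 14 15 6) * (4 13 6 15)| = |(15)(0 1 10 12 8)(2 7 6 5)(4 13 14)| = 60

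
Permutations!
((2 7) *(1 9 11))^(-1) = (1 11 9)(2 7)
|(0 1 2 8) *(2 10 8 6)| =|(0 1 10 8)(2 6)| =4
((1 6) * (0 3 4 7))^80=(7)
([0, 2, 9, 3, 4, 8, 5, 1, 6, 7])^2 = (1 9)(2 7)(5 6 8)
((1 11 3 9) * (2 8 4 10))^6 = (1 3)(2 4)(8 10)(9 11)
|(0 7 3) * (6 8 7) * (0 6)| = |(3 6 8 7)| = 4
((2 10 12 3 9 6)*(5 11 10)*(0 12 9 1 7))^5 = (12)(2 6 9 10 11 5)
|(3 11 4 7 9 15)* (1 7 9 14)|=15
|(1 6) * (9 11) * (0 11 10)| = 4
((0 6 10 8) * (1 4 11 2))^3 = (0 8 10 6)(1 2 11 4)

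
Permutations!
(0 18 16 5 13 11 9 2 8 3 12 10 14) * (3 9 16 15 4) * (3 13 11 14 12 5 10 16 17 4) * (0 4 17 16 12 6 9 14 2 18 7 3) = (0 7 3 5 11 16 10 6 9 18 15)(2 8 14 4 13) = [7, 1, 8, 5, 13, 11, 9, 3, 14, 18, 6, 16, 12, 2, 4, 0, 10, 17, 15]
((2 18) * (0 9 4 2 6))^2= (0 4 18)(2 6 9)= ((0 9 4 2 18 6))^2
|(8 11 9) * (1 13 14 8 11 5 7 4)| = |(1 13 14 8 5 7 4)(9 11)| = 14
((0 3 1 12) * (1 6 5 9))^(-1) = ((0 3 6 5 9 1 12))^(-1) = (0 12 1 9 5 6 3)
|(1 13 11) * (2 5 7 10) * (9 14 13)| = 20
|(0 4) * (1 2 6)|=6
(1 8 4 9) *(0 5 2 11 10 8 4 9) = (0 5 2 11 10 8 9 1 4) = [5, 4, 11, 3, 0, 2, 6, 7, 9, 1, 8, 10]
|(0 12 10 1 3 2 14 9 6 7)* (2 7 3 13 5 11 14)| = 12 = |(0 12 10 1 13 5 11 14 9 6 3 7)|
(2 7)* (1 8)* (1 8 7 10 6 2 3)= (1 7 3)(2 10 6)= [0, 7, 10, 1, 4, 5, 2, 3, 8, 9, 6]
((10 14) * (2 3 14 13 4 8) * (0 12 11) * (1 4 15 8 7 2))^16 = ((0 12 11)(1 4 7 2 3 14 10 13 15 8))^16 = (0 12 11)(1 10 7 15 3)(2 8 14 4 13)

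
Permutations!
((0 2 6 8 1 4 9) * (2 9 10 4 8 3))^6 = (10)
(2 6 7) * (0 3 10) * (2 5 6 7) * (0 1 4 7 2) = (0 3 10 1 4 7 5 6) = [3, 4, 2, 10, 7, 6, 0, 5, 8, 9, 1]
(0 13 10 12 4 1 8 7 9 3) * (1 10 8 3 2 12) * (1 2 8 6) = (0 13 6 1 3)(2 12 4 10)(7 9 8) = [13, 3, 12, 0, 10, 5, 1, 9, 7, 8, 2, 11, 4, 6]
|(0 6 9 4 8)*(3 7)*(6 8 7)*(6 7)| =6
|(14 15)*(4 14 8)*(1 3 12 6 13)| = 20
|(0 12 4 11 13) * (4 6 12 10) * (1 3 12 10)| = 9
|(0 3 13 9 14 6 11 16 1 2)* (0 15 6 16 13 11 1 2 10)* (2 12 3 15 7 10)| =7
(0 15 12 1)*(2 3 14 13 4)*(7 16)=(0 15 12 1)(2 3 14 13 4)(7 16)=[15, 0, 3, 14, 2, 5, 6, 16, 8, 9, 10, 11, 1, 4, 13, 12, 7]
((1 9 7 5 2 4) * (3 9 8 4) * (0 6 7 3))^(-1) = ((0 6 7 5 2)(1 8 4)(3 9))^(-1) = (0 2 5 7 6)(1 4 8)(3 9)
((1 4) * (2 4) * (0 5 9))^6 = ((0 5 9)(1 2 4))^6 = (9)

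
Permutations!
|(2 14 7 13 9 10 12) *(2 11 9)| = 4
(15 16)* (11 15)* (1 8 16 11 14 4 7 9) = (1 8 16 14 4 7 9)(11 15) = [0, 8, 2, 3, 7, 5, 6, 9, 16, 1, 10, 15, 12, 13, 4, 11, 14]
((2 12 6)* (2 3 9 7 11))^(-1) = ((2 12 6 3 9 7 11))^(-1) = (2 11 7 9 3 6 12)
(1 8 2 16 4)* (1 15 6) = [0, 8, 16, 3, 15, 5, 1, 7, 2, 9, 10, 11, 12, 13, 14, 6, 4] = (1 8 2 16 4 15 6)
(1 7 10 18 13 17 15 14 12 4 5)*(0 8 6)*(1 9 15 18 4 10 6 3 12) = (0 8 3 12 10 4 5 9 15 14 1 7 6)(13 17 18) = [8, 7, 2, 12, 5, 9, 0, 6, 3, 15, 4, 11, 10, 17, 1, 14, 16, 18, 13]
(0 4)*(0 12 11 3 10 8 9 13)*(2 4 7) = (0 7 2 4 12 11 3 10 8 9 13) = [7, 1, 4, 10, 12, 5, 6, 2, 9, 13, 8, 3, 11, 0]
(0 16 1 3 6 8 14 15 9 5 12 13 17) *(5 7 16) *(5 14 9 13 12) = [14, 3, 2, 6, 4, 5, 8, 16, 9, 7, 10, 11, 12, 17, 15, 13, 1, 0] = (0 14 15 13 17)(1 3 6 8 9 7 16)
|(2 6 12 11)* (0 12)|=5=|(0 12 11 2 6)|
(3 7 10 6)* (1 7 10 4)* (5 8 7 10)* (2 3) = (1 10 6 2 3 5 8 7 4) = [0, 10, 3, 5, 1, 8, 2, 4, 7, 9, 6]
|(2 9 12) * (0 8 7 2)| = |(0 8 7 2 9 12)| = 6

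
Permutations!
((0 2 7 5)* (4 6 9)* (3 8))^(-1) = ((0 2 7 5)(3 8)(4 6 9))^(-1) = (0 5 7 2)(3 8)(4 9 6)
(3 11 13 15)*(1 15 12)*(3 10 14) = (1 15 10 14 3 11 13 12) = [0, 15, 2, 11, 4, 5, 6, 7, 8, 9, 14, 13, 1, 12, 3, 10]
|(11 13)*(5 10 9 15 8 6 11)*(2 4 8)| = |(2 4 8 6 11 13 5 10 9 15)| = 10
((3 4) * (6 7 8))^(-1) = ((3 4)(6 7 8))^(-1) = (3 4)(6 8 7)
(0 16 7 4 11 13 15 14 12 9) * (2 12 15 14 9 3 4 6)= (0 16 7 6 2 12 3 4 11 13 14 15 9)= [16, 1, 12, 4, 11, 5, 2, 6, 8, 0, 10, 13, 3, 14, 15, 9, 7]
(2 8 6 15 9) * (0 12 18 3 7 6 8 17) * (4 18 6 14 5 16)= [12, 1, 17, 7, 18, 16, 15, 14, 8, 2, 10, 11, 6, 13, 5, 9, 4, 0, 3]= (0 12 6 15 9 2 17)(3 7 14 5 16 4 18)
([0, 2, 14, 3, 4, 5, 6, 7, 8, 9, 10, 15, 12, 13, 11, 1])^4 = [0, 15, 1, 3, 4, 5, 6, 7, 8, 9, 10, 14, 12, 13, 2, 11]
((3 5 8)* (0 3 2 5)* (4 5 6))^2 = ((0 3)(2 6 4 5 8))^2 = (2 4 8 6 5)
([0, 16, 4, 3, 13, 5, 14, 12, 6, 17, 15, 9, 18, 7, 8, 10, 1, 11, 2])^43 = [0, 16, 4, 3, 13, 5, 14, 12, 6, 17, 15, 9, 18, 7, 8, 10, 1, 11, 2]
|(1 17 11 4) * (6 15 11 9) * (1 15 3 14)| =6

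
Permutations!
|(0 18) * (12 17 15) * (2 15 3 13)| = 6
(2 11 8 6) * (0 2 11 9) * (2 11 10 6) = (0 11 8 2 9)(6 10) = [11, 1, 9, 3, 4, 5, 10, 7, 2, 0, 6, 8]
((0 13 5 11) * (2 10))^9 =(0 13 5 11)(2 10)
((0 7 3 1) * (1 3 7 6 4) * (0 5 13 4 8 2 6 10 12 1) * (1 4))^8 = ((0 10 12 4)(1 5 13)(2 6 8))^8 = (1 13 5)(2 8 6)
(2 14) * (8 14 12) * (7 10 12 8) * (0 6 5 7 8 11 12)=(0 6 5 7 10)(2 11 12 8 14)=[6, 1, 11, 3, 4, 7, 5, 10, 14, 9, 0, 12, 8, 13, 2]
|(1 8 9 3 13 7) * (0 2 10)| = 6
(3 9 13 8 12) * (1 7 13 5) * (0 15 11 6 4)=(0 15 11 6 4)(1 7 13 8 12 3 9 5)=[15, 7, 2, 9, 0, 1, 4, 13, 12, 5, 10, 6, 3, 8, 14, 11]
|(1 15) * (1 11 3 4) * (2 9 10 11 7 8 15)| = |(1 2 9 10 11 3 4)(7 8 15)| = 21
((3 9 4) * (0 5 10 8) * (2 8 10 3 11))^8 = ((0 5 3 9 4 11 2 8))^8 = (11)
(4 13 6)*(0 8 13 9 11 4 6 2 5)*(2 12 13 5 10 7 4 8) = (0 2 10 7 4 9 11 8 5)(12 13) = [2, 1, 10, 3, 9, 0, 6, 4, 5, 11, 7, 8, 13, 12]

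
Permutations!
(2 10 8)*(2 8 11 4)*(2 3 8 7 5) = [0, 1, 10, 8, 3, 2, 6, 5, 7, 9, 11, 4] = (2 10 11 4 3 8 7 5)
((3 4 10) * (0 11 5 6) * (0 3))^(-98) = (11)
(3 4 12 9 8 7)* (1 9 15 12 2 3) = (1 9 8 7)(2 3 4)(12 15) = [0, 9, 3, 4, 2, 5, 6, 1, 7, 8, 10, 11, 15, 13, 14, 12]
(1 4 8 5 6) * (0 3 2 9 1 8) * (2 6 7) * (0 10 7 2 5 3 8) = [8, 4, 9, 6, 10, 2, 0, 5, 3, 1, 7] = (0 8 3 6)(1 4 10 7 5 2 9)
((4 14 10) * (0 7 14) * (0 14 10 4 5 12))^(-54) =((0 7 10 5 12)(4 14))^(-54) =(14)(0 7 10 5 12)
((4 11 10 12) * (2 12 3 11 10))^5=((2 12 4 10 3 11))^5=(2 11 3 10 4 12)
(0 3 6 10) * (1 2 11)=(0 3 6 10)(1 2 11)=[3, 2, 11, 6, 4, 5, 10, 7, 8, 9, 0, 1]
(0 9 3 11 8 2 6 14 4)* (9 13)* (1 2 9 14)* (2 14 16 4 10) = [13, 14, 6, 11, 0, 5, 1, 7, 9, 3, 2, 8, 12, 16, 10, 15, 4] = (0 13 16 4)(1 14 10 2 6)(3 11 8 9)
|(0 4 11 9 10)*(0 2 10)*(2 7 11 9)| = 12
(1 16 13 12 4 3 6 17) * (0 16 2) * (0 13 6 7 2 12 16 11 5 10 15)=(0 11 5 10 15)(1 12 4 3 7 2 13 16 6 17)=[11, 12, 13, 7, 3, 10, 17, 2, 8, 9, 15, 5, 4, 16, 14, 0, 6, 1]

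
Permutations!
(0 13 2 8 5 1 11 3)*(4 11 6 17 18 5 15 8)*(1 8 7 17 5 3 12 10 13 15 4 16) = (0 15 7 17 18 3)(1 6 5 8 4 11 12 10 13 2 16) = [15, 6, 16, 0, 11, 8, 5, 17, 4, 9, 13, 12, 10, 2, 14, 7, 1, 18, 3]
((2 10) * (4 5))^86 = (10) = ((2 10)(4 5))^86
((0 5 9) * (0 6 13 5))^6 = (5 6)(9 13)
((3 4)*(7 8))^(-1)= (3 4)(7 8)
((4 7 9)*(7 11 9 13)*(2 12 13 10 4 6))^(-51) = (2 7 11)(4 6 13)(9 12 10)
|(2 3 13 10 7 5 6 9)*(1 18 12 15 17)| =|(1 18 12 15 17)(2 3 13 10 7 5 6 9)| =40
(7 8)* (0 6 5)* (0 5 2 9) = (0 6 2 9)(7 8) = [6, 1, 9, 3, 4, 5, 2, 8, 7, 0]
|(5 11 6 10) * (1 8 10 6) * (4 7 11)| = |(1 8 10 5 4 7 11)| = 7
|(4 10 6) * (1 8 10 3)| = |(1 8 10 6 4 3)| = 6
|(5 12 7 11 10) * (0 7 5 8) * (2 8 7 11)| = 6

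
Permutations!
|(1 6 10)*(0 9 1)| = 5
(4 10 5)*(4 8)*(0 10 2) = (0 10 5 8 4 2) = [10, 1, 0, 3, 2, 8, 6, 7, 4, 9, 5]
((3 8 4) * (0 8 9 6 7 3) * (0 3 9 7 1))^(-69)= ((0 8 4 3 7 9 6 1))^(-69)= (0 3 6 8 7 1 4 9)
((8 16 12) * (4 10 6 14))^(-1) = ((4 10 6 14)(8 16 12))^(-1) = (4 14 6 10)(8 12 16)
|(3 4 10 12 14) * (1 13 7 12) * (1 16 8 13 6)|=18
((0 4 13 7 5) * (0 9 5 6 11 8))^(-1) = ((0 4 13 7 6 11 8)(5 9))^(-1) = (0 8 11 6 7 13 4)(5 9)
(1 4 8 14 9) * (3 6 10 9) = (1 4 8 14 3 6 10 9) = [0, 4, 2, 6, 8, 5, 10, 7, 14, 1, 9, 11, 12, 13, 3]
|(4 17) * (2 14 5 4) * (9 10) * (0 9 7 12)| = 5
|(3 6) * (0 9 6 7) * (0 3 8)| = |(0 9 6 8)(3 7)| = 4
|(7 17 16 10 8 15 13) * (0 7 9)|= |(0 7 17 16 10 8 15 13 9)|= 9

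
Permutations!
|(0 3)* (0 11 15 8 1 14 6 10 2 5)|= |(0 3 11 15 8 1 14 6 10 2 5)|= 11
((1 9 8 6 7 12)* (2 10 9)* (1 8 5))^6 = ((1 2 10 9 5)(6 7 12 8))^6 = (1 2 10 9 5)(6 12)(7 8)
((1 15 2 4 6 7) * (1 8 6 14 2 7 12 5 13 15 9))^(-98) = (15)(2 4 14) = ((1 9)(2 4 14)(5 13 15 7 8 6 12))^(-98)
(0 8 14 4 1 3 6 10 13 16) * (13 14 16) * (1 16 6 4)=(0 8 6 10 14 1 3 4 16)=[8, 3, 2, 4, 16, 5, 10, 7, 6, 9, 14, 11, 12, 13, 1, 15, 0]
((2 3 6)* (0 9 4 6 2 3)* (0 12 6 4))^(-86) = (2 6)(3 12)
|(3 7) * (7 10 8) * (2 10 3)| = 4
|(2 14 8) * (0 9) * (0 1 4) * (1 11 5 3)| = |(0 9 11 5 3 1 4)(2 14 8)| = 21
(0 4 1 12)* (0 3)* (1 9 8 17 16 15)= (0 4 9 8 17 16 15 1 12 3)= [4, 12, 2, 0, 9, 5, 6, 7, 17, 8, 10, 11, 3, 13, 14, 1, 15, 16]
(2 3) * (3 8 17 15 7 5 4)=(2 8 17 15 7 5 4 3)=[0, 1, 8, 2, 3, 4, 6, 5, 17, 9, 10, 11, 12, 13, 14, 7, 16, 15]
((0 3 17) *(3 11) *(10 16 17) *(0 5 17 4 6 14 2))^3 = ((0 11 3 10 16 4 6 14 2)(5 17))^3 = (0 10 6)(2 3 4)(5 17)(11 16 14)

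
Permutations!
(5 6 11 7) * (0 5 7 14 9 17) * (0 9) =(0 5 6 11 14)(9 17) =[5, 1, 2, 3, 4, 6, 11, 7, 8, 17, 10, 14, 12, 13, 0, 15, 16, 9]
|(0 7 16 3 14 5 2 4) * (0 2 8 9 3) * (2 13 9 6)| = 9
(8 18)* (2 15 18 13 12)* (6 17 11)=(2 15 18 8 13 12)(6 17 11)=[0, 1, 15, 3, 4, 5, 17, 7, 13, 9, 10, 6, 2, 12, 14, 18, 16, 11, 8]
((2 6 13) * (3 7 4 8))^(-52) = ((2 6 13)(3 7 4 8))^(-52) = (2 13 6)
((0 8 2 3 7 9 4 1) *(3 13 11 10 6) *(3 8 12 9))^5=((0 12 9 4 1)(2 13 11 10 6 8)(3 7))^5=(2 8 6 10 11 13)(3 7)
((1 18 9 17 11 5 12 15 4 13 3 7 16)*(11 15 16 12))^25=(1 17 13 12 18 15 3 16 9 4 7)(5 11)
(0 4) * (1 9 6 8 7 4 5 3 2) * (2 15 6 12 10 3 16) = (0 5 16 2 1 9 12 10 3 15 6 8 7 4) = [5, 9, 1, 15, 0, 16, 8, 4, 7, 12, 3, 11, 10, 13, 14, 6, 2]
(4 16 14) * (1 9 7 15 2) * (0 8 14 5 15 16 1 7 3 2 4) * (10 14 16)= (0 8 16 5 15 4 1 9 3 2 7 10 14)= [8, 9, 7, 2, 1, 15, 6, 10, 16, 3, 14, 11, 12, 13, 0, 4, 5]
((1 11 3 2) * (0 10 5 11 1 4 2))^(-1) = ((0 10 5 11 3)(2 4))^(-1) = (0 3 11 5 10)(2 4)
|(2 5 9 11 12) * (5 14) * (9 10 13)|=8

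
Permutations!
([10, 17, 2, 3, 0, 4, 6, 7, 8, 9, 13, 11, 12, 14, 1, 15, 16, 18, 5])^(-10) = (0 4 5 18 17 1 14 13 10)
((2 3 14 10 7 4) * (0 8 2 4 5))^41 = ((0 8 2 3 14 10 7 5))^41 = (0 8 2 3 14 10 7 5)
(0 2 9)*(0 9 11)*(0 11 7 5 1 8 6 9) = (11)(0 2 7 5 1 8 6 9) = [2, 8, 7, 3, 4, 1, 9, 5, 6, 0, 10, 11]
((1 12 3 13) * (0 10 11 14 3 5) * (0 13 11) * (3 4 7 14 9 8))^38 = (1 5)(3 9)(4 14 7)(8 11)(12 13) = ((0 10)(1 12 5 13)(3 11 9 8)(4 7 14))^38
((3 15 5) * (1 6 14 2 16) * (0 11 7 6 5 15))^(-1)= ((0 11 7 6 14 2 16 1 5 3))^(-1)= (0 3 5 1 16 2 14 6 7 11)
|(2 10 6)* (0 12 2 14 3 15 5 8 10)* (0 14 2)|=8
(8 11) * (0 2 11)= [2, 1, 11, 3, 4, 5, 6, 7, 0, 9, 10, 8]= (0 2 11 8)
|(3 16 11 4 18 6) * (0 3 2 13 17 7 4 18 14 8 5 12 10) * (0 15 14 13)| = |(0 3 16 11 18 6 2)(4 13 17 7)(5 12 10 15 14 8)| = 84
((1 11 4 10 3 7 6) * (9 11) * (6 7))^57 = ((1 9 11 4 10 3 6))^57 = (1 9 11 4 10 3 6)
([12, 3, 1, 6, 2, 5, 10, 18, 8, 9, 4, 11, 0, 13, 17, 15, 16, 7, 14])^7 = [12, 3, 1, 6, 2, 5, 10, 17, 8, 9, 4, 11, 0, 13, 18, 15, 16, 14, 7]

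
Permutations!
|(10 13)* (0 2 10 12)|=|(0 2 10 13 12)|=5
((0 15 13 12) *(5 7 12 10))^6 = (0 12 7 5 10 13 15)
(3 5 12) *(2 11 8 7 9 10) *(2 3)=(2 11 8 7 9 10 3 5 12)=[0, 1, 11, 5, 4, 12, 6, 9, 7, 10, 3, 8, 2]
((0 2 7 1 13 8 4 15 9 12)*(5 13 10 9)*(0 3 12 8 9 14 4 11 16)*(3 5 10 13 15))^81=((0 2 7 1 13 9 8 11 16)(3 12 5 15 10 14 4))^81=(16)(3 10 12 14 5 4 15)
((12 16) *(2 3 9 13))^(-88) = ((2 3 9 13)(12 16))^(-88) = (16)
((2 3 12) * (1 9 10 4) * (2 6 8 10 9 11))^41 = (1 6 11 8 2 10 3 4 12)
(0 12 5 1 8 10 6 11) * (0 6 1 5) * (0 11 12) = (1 8 10)(6 12 11) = [0, 8, 2, 3, 4, 5, 12, 7, 10, 9, 1, 6, 11]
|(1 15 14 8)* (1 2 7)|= 6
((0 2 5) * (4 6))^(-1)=(0 5 2)(4 6)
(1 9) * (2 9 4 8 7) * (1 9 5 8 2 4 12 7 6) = (1 12 7 4 2 5 8 6) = [0, 12, 5, 3, 2, 8, 1, 4, 6, 9, 10, 11, 7]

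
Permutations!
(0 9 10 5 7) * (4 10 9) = [4, 1, 2, 3, 10, 7, 6, 0, 8, 9, 5] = (0 4 10 5 7)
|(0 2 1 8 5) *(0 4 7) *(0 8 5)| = 7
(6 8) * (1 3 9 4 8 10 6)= (1 3 9 4 8)(6 10)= [0, 3, 2, 9, 8, 5, 10, 7, 1, 4, 6]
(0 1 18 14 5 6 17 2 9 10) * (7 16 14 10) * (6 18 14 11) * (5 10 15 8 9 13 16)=[1, 14, 13, 3, 4, 18, 17, 5, 9, 7, 0, 6, 12, 16, 10, 8, 11, 2, 15]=(0 1 14 10)(2 13 16 11 6 17)(5 18 15 8 9 7)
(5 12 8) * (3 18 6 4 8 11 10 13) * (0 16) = [16, 1, 2, 18, 8, 12, 4, 7, 5, 9, 13, 10, 11, 3, 14, 15, 0, 17, 6] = (0 16)(3 18 6 4 8 5 12 11 10 13)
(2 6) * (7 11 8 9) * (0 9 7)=[9, 1, 6, 3, 4, 5, 2, 11, 7, 0, 10, 8]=(0 9)(2 6)(7 11 8)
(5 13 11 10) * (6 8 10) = (5 13 11 6 8 10) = [0, 1, 2, 3, 4, 13, 8, 7, 10, 9, 5, 6, 12, 11]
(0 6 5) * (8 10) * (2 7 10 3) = (0 6 5)(2 7 10 8 3) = [6, 1, 7, 2, 4, 0, 5, 10, 3, 9, 8]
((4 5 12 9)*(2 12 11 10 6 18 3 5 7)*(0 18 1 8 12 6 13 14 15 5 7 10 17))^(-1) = ((0 18 3 7 2 6 1 8 12 9 4 10 13 14 15 5 11 17))^(-1) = (0 17 11 5 15 14 13 10 4 9 12 8 1 6 2 7 3 18)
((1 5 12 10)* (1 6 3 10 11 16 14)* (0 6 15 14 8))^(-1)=((0 6 3 10 15 14 1 5 12 11 16 8))^(-1)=(0 8 16 11 12 5 1 14 15 10 3 6)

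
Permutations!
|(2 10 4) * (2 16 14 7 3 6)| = |(2 10 4 16 14 7 3 6)| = 8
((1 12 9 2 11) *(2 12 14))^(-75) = (1 14 2 11)(9 12)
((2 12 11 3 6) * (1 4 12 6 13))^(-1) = ((1 4 12 11 3 13)(2 6))^(-1) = (1 13 3 11 12 4)(2 6)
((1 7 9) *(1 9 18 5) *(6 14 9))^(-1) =(1 5 18 7)(6 9 14)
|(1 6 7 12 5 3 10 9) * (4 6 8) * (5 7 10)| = |(1 8 4 6 10 9)(3 5)(7 12)| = 6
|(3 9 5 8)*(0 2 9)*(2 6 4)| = |(0 6 4 2 9 5 8 3)| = 8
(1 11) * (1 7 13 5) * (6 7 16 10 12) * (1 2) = (1 11 16 10 12 6 7 13 5 2) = [0, 11, 1, 3, 4, 2, 7, 13, 8, 9, 12, 16, 6, 5, 14, 15, 10]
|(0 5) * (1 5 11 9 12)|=|(0 11 9 12 1 5)|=6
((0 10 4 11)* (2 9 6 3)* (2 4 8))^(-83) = (0 4 6 2 10 11 3 9 8)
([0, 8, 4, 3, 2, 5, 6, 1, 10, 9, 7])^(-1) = (1 7 10 8)(2 4)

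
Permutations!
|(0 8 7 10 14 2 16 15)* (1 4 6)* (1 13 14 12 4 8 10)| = 30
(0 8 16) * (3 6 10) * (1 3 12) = (0 8 16)(1 3 6 10 12) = [8, 3, 2, 6, 4, 5, 10, 7, 16, 9, 12, 11, 1, 13, 14, 15, 0]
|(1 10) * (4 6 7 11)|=|(1 10)(4 6 7 11)|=4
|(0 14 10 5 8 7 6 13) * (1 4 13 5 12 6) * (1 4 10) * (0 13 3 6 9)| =6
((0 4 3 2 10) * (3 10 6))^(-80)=((0 4 10)(2 6 3))^(-80)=(0 4 10)(2 6 3)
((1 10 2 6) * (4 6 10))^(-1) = ((1 4 6)(2 10))^(-1) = (1 6 4)(2 10)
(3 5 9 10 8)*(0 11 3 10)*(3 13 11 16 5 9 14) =(0 16 5 14 3 9)(8 10)(11 13) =[16, 1, 2, 9, 4, 14, 6, 7, 10, 0, 8, 13, 12, 11, 3, 15, 5]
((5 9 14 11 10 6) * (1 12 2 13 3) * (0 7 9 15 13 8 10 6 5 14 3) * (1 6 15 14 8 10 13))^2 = (0 9 6 13 7 3 8)(1 2 5 11)(10 14 15 12)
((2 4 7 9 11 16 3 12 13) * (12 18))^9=((2 4 7 9 11 16 3 18 12 13))^9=(2 13 12 18 3 16 11 9 7 4)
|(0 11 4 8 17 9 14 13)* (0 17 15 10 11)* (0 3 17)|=30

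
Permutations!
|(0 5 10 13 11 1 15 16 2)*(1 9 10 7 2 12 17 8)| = 12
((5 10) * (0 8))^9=((0 8)(5 10))^9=(0 8)(5 10)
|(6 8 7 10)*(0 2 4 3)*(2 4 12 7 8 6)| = 12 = |(0 4 3)(2 12 7 10)|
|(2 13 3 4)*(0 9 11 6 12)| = 20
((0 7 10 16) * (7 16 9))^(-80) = (16)(7 10 9)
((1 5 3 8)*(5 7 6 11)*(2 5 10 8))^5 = ((1 7 6 11 10 8)(2 5 3))^5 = (1 8 10 11 6 7)(2 3 5)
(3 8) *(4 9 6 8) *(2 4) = (2 4 9 6 8 3) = [0, 1, 4, 2, 9, 5, 8, 7, 3, 6]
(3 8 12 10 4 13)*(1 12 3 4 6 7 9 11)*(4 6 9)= (1 12 10 9 11)(3 8)(4 13 6 7)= [0, 12, 2, 8, 13, 5, 7, 4, 3, 11, 9, 1, 10, 6]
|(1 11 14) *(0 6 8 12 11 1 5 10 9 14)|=20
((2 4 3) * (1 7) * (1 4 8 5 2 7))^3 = (8)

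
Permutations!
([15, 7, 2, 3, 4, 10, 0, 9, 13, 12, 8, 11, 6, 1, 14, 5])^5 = [13, 0, 2, 3, 4, 7, 8, 15, 12, 5, 9, 11, 10, 6, 14, 1]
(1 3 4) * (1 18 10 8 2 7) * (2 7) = (1 3 4 18 10 8 7) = [0, 3, 2, 4, 18, 5, 6, 1, 7, 9, 8, 11, 12, 13, 14, 15, 16, 17, 10]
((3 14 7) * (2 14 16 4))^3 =(2 3)(4 7)(14 16)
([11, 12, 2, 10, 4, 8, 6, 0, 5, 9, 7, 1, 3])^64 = (0 11 1 12 3 10 7)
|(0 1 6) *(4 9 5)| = |(0 1 6)(4 9 5)| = 3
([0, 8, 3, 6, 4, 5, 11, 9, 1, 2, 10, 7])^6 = (11)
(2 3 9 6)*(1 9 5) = [0, 9, 3, 5, 4, 1, 2, 7, 8, 6] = (1 9 6 2 3 5)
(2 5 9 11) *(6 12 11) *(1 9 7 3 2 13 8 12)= [0, 9, 5, 2, 4, 7, 1, 3, 12, 6, 10, 13, 11, 8]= (1 9 6)(2 5 7 3)(8 12 11 13)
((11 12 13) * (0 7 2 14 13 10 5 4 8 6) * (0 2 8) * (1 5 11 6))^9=((0 7 8 1 5 4)(2 14 13 6)(10 11 12))^9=(0 1)(2 14 13 6)(4 8)(5 7)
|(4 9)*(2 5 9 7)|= |(2 5 9 4 7)|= 5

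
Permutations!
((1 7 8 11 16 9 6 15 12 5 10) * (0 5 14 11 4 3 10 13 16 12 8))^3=((0 5 13 16 9 6 15 8 4 3 10 1 7)(11 12 14))^3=(0 16 15 3 7 13 6 4 1 5 9 8 10)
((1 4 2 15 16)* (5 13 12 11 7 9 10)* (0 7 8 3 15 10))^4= (0 7 9)(1 5 8)(2 12 15)(3 4 13)(10 11 16)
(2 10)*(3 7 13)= (2 10)(3 7 13)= [0, 1, 10, 7, 4, 5, 6, 13, 8, 9, 2, 11, 12, 3]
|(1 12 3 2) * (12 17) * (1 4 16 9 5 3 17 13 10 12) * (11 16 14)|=40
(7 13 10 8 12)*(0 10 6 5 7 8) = [10, 1, 2, 3, 4, 7, 5, 13, 12, 9, 0, 11, 8, 6] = (0 10)(5 7 13 6)(8 12)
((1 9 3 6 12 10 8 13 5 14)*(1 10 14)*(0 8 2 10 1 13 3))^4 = (0 12)(1 3)(6 9)(8 14)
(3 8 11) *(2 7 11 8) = [0, 1, 7, 2, 4, 5, 6, 11, 8, 9, 10, 3] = (2 7 11 3)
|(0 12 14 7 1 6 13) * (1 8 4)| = |(0 12 14 7 8 4 1 6 13)| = 9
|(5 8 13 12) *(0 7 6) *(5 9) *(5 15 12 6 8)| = |(0 7 8 13 6)(9 15 12)| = 15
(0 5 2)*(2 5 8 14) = (0 8 14 2) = [8, 1, 0, 3, 4, 5, 6, 7, 14, 9, 10, 11, 12, 13, 2]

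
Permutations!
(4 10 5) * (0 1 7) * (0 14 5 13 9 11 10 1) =(1 7 14 5 4)(9 11 10 13) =[0, 7, 2, 3, 1, 4, 6, 14, 8, 11, 13, 10, 12, 9, 5]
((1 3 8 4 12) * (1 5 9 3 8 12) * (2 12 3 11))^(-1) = ((1 8 4)(2 12 5 9 11))^(-1) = (1 4 8)(2 11 9 5 12)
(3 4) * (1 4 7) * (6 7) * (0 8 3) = [8, 4, 2, 6, 0, 5, 7, 1, 3] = (0 8 3 6 7 1 4)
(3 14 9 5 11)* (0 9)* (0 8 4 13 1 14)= (0 9 5 11 3)(1 14 8 4 13)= [9, 14, 2, 0, 13, 11, 6, 7, 4, 5, 10, 3, 12, 1, 8]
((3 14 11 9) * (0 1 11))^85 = (0 1 11 9 3 14)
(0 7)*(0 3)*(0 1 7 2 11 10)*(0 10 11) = (11)(0 2)(1 7 3) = [2, 7, 0, 1, 4, 5, 6, 3, 8, 9, 10, 11]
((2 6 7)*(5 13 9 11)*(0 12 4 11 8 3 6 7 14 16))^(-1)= (0 16 14 6 3 8 9 13 5 11 4 12)(2 7)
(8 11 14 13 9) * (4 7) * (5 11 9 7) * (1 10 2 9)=(1 10 2 9 8)(4 5 11 14 13 7)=[0, 10, 9, 3, 5, 11, 6, 4, 1, 8, 2, 14, 12, 7, 13]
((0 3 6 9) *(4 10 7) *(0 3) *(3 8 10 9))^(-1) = (3 6)(4 7 10 8 9)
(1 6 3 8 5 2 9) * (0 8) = (0 8 5 2 9 1 6 3) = [8, 6, 9, 0, 4, 2, 3, 7, 5, 1]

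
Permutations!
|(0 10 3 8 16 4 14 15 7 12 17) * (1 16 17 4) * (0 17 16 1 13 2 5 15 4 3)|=18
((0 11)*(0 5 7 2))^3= (0 7 11 2 5)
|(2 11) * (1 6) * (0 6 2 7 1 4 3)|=|(0 6 4 3)(1 2 11 7)|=4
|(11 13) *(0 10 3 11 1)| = |(0 10 3 11 13 1)| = 6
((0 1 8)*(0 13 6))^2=(0 8 6 1 13)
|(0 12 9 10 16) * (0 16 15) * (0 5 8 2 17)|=9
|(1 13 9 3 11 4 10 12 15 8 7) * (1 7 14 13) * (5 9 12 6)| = |(3 11 4 10 6 5 9)(8 14 13 12 15)| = 35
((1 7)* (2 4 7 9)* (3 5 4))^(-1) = ((1 9 2 3 5 4 7))^(-1) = (1 7 4 5 3 2 9)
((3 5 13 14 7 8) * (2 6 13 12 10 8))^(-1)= ((2 6 13 14 7)(3 5 12 10 8))^(-1)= (2 7 14 13 6)(3 8 10 12 5)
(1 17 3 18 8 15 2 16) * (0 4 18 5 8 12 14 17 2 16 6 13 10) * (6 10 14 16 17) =(0 4 18 12 16 1 2 10)(3 5 8 15 17)(6 13 14) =[4, 2, 10, 5, 18, 8, 13, 7, 15, 9, 0, 11, 16, 14, 6, 17, 1, 3, 12]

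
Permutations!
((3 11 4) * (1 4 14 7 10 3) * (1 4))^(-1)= (3 10 7 14 11)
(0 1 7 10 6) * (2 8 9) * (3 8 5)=(0 1 7 10 6)(2 5 3 8 9)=[1, 7, 5, 8, 4, 3, 0, 10, 9, 2, 6]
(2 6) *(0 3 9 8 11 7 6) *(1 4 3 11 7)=(0 11 1 4 3 9 8 7 6 2)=[11, 4, 0, 9, 3, 5, 2, 6, 7, 8, 10, 1]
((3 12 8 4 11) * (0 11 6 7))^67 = ((0 11 3 12 8 4 6 7))^67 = (0 12 6 11 8 7 3 4)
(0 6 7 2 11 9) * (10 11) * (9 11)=(11)(0 6 7 2 10 9)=[6, 1, 10, 3, 4, 5, 7, 2, 8, 0, 9, 11]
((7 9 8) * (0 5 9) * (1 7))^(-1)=((0 5 9 8 1 7))^(-1)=(0 7 1 8 9 5)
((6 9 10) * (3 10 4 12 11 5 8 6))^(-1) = ((3 10)(4 12 11 5 8 6 9))^(-1) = (3 10)(4 9 6 8 5 11 12)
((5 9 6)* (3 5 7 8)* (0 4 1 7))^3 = (0 7 5)(1 3 6)(4 8 9)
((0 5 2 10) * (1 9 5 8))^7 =((0 8 1 9 5 2 10))^7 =(10)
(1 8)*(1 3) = (1 8 3) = [0, 8, 2, 1, 4, 5, 6, 7, 3]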